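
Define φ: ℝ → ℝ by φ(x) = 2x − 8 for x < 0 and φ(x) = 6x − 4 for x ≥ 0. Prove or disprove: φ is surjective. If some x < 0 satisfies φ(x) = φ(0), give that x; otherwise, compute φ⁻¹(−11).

-3/2

Both pieces are strictly increasing (slopes 2 and 6), so each is injective on its own interval.
The left piece maps (−∞, 0) onto (−∞, −8); the right piece maps [0, ∞) onto [−4, ∞).
The union (−∞, −8) ∪ [−4, ∞) omits the interval between −8 and −4; in particular −8 has no preimage. So φ is not surjective.
Because the two images are disjoint, no x < 0 has φ(x) = φ(0), so we compute φ⁻¹(−11): −11 lies in (−∞, −8), so solve 2x − 8 = −11: x = (−11 + 8)/2 = −3/2.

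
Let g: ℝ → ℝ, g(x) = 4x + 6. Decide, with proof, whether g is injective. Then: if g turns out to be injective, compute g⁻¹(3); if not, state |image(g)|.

Suppose g(a) = g(b). Then 4a + 6 = 4b + 6, so 4a = 4b, thus a = b.
So g is injective.
Since g is injective, we compute g⁻¹(3) = (3 − 6)/4 = −3/4.

-3/4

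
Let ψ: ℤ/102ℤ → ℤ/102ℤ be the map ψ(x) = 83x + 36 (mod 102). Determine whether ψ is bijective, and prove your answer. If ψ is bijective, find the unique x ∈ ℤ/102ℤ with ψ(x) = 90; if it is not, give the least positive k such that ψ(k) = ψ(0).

24

Suppose ψ(u) = ψ(v) in ℤ/102ℤ. Then 83u + 36 ≡ 83v + 36 (mod 102), therefore 83(u − v) ≡ 0 (mod 102).
Since gcd(83, 102) = 1, 83 is invertible modulo 102, hence u − v ≡ 0 (mod 102), i.e. u = v.
We now compute 83⁻¹ mod 102 explicitly. Euclid's algorithm: 102 = 1·83 + 19, 83 = 4·19 + 7, 19 = 2·7 + 5, 7 = 1·5 + 2, 5 = 2·2 + 1; back-substituting gives 1 = 59·83 − 48·102, so 83⁻¹ ≡ 59 (mod 102).
Then y ↦ 59(y − 36) is a two-sided inverse to ψ, so every y ∈ ℤ/102ℤ has a preimage.
Thus ψ is bijective.
Since ψ is bijective, we find ψ⁻¹(90): we need 83x ≡ 90 − 36 ≡ 54 (mod 102). Using 83⁻¹ = 59: x ≡ 59·54 = 3186 = 31·102 + 24, so x = 24.
Check: ψ(24) = 83·24 + 36 = 2028 = 19·102 + 90 ≡ 90 (mod 102).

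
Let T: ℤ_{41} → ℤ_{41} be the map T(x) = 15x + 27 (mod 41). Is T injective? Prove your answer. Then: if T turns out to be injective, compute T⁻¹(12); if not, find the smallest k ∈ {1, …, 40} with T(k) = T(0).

40

Recall: T is injective if T(a) = T(b) implies a = b.
If T(a) = T(b), then 15a ≡ 15b (mod 41). Because gcd(15, 41) = 1, we may cancel 15 to get a ≡ b (mod 41).
Thus T is injective.
We now compute 15⁻¹ mod 41 explicitly. Euclid's algorithm: 41 = 2·15 + 11, 15 = 1·11 + 4, 11 = 2·4 + 3, 4 = 1·3 + 1; back-substituting gives 1 = 11·15 − 4·41, so 15⁻¹ ≡ 11 (mod 41).
Since T is injective, we find T⁻¹(12): we need 15x ≡ 12 − 27 ≡ 26 (mod 41). Using 15⁻¹ = 11: x ≡ 11·26 = 286 = 6·41 + 40, so x = 40.
Check: T(40) = 15·40 + 27 = 627 = 15·41 + 12 ≡ 12 (mod 41).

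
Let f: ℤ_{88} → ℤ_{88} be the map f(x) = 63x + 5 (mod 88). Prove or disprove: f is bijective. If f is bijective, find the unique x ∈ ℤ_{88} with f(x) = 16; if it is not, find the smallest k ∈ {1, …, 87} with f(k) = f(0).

77

Recall that injectivity means: for all x_1, x_2 in the domain, f(x_1) = f(x_2) implies x_1 = x_2.
Suppose f(x_1) = f(x_2) in ℤ_{88}. Then 63x_1 + 5 ≡ 63x_2 + 5 (mod 88), hence 63(x_1 − x_2) ≡ 0 (mod 88).
Since gcd(63, 88) = 1, 63 is invertible modulo 88, hence x_1 − x_2 ≡ 0 (mod 88), i.e. x_1 = x_2.
We now compute 63⁻¹ mod 88 explicitly. Euclid's algorithm: 88 = 1·63 + 25, 63 = 2·25 + 13, 25 = 1·13 + 12, 13 = 1·12 + 1; back-substituting gives 1 = 7·63 − 5·88, so 63⁻¹ ≡ 7 (mod 88).
For any y ∈ ℤ_{88}, x = 7(y − 5) mod 88 satisfies f(x) = 63·7(y − 5) + 5 ≡ y (since 63·7 ≡ 1 mod 88). So every y has a preimage.
Thus f is bijective.
Since f is bijective, we compute f⁻¹(16): solve 63x + 5 ≡ 16 (mod 88), i.e. 63x ≡ 11 (mod 88).
Multiplying by 63⁻¹ = 7 gives x ≡ 7·11 = 77 ≡ 77 (mod 88).
Check: f(77) = 63·77 + 5 = 4856 = 55·88 + 16 ≡ 16 (mod 88).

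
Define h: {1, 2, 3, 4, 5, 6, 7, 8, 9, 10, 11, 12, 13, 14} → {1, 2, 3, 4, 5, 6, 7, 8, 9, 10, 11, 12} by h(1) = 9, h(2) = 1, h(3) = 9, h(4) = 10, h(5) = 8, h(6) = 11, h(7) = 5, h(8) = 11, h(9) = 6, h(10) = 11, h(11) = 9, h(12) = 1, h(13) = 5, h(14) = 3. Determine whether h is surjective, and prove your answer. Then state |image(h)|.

8

No element maps to 2, so h is not surjective.
The image of h is {1, 3, 5, 6, 8, 9, 10, 11}, which has 8 elements.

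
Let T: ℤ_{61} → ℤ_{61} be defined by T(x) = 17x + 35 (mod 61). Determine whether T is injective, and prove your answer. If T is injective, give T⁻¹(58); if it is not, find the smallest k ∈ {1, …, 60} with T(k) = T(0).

48

If T(u) = T(v), then 17u ≡ 17v (mod 61). Because gcd(17, 61) = 1, we may cancel 17 to get u ≡ v (mod 61).
Therefore T is injective.
We now compute 17⁻¹ mod 61 explicitly. Euclid's algorithm: 61 = 3·17 + 10, 17 = 1·10 + 7, 10 = 1·7 + 3, 7 = 2·3 + 1; back-substituting gives 1 = 18·17 − 5·61, so 17⁻¹ ≡ 18 (mod 61).
Since T is injective, we compute T⁻¹(58): solve 17x + 35 ≡ 58 (mod 61), i.e. 17x ≡ 23 (mod 61).
Multiplying by 17⁻¹ = 18 gives x ≡ 18·23 = 414 = 6·61 + 48 ≡ 48 (mod 61).
Check: T(48) = 17·48 + 35 = 851 = 13·61 + 58 ≡ 58 (mod 61).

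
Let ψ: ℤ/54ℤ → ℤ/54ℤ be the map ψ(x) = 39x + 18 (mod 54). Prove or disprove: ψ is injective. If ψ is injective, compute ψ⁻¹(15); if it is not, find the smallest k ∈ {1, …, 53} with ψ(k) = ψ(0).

We have gcd(39, 54) = 3 > 1. Taking x_1 = 0 and x_2 = 18: ψ(0) = 18 and ψ(18) = 39·18 + 18 = 720 ≡ 18 (mod 54).
So ψ(0) = ψ(18) while 0 ≠ 18, therefore ψ is not injective.
Since ψ is not injective, we find the least positive k with ψ(k) = ψ(0): this means 39k ≡ 0 (mod 54), i.e. 54 ∣ 39k. Since gcd(39, 54) = 3, dividing through by 3 this holds exactly when 18 ∣ 13k, and as gcd(13, 18) = 1, exactly when 18 ∣ k.
The smallest positive such k is 18.

18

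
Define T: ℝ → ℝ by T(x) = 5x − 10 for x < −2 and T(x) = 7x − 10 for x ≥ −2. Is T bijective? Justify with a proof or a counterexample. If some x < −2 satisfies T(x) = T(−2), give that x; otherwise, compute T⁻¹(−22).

-14/5

Both pieces are strictly increasing (slopes 5 and 7), so each is injective on its own interval.
The left piece maps (−∞, −2) onto (−∞, −20); the right piece maps [−2, ∞) onto [−24, ∞).
These images overlap. In particular T(−2) = −24 (right piece), and solving 5x − 10 = −24 on the left piece gives x = −14/5 < −2.
So T(−14/5) = T(−2) with −14/5 ≠ −2, and T is not injective, hence not bijective. This x = −14/5 is the requested value below −2.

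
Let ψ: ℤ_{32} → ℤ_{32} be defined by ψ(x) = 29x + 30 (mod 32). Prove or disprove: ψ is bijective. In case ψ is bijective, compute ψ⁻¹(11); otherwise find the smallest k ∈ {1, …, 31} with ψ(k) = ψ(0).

Recall that ψ is injective when ψ(u) = ψ(v) forces u = v.
If ψ(u) = ψ(v), then 29u ≡ 29v (mod 32). Because gcd(29, 32) = 1, we may cancel 29 to get u ≡ v (mod 32).
We now compute 29⁻¹ mod 32 explicitly. Euclid's algorithm: 32 = 1·29 + 3, 29 = 9·3 + 2, 3 = 1·2 + 1; back-substituting gives 1 = 21·29 − 19·32, so 29⁻¹ ≡ 21 (mod 32).
For any y ∈ ℤ_{32}, x = 21(y − 30) mod 32 satisfies ψ(x) = 29·21(y − 30) + 30 ≡ y (since 29·21 ≡ 1 mod 32). So every y has a preimage.
So ψ is bijective.
Since ψ is bijective, we compute ψ⁻¹(11): solve 29x + 30 ≡ 11 (mod 32), i.e. 29x ≡ 13 (mod 32).
Multiplying by 29⁻¹ = 21 gives x ≡ 21·13 = 273 = 8·32 + 17 ≡ 17 (mod 32).
Check: ψ(17) = 29·17 + 30 = 523 = 16·32 + 11 ≡ 11 (mod 32).

17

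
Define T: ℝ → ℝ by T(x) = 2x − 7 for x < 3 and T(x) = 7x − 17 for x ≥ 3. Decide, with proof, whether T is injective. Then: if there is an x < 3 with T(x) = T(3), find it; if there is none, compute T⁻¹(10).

Both pieces are strictly increasing (slopes 2 and 7), so each is injective on its own interval.
The left piece maps (−∞, 3) onto (−∞, −1); the right piece maps [3, ∞) onto [4, ∞).
These images are disjoint, so no value is attained by both pieces. Hence T is injective.
Because the two images are disjoint, no x < 3 has T(x) = T(3), so we compute T⁻¹(10): 10 lies in [4, ∞), so solve 7x − 17 = 10: x = (10 + 17)/7 = 27/7.

27/7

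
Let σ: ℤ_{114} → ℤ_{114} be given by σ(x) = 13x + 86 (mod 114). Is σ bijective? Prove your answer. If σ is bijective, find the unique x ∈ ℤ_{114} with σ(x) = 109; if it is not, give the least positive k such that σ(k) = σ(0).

Recall: injectivity means: for all x_1, x_2 in the domain, σ(x_1) = σ(x_2) implies x_1 = x_2.
Suppose σ(x_1) = σ(x_2) in ℤ_{114}. Then 13x_1 + 86 ≡ 13x_2 + 86 (mod 114), so 13(x_1 − x_2) ≡ 0 (mod 114).
Since gcd(13, 114) = 1, 13 is invertible modulo 114, so x_1 − x_2 ≡ 0 (mod 114), i.e. x_1 = x_2.
We now compute 13⁻¹ mod 114 explicitly. Euclid's algorithm: 114 = 8·13 + 10, 13 = 1·10 + 3, 10 = 3·3 + 1; back-substituting gives 1 = 79·13 − 9·114, so 13⁻¹ ≡ 79 (mod 114).
Then y ↦ 79(y − 86) is a two-sided inverse to σ, so every y ∈ ℤ_{114} has a preimage.
Thus σ is bijective.
Since σ is bijective, we find σ⁻¹(109): we need 13x ≡ 109 − 86 ≡ 23 (mod 114). Using 13⁻¹ = 79: x ≡ 79·23 = 1817 = 15·114 + 107, so x = 107.
Check: σ(107) = 13·107 + 86 = 1477 = 12·114 + 109 ≡ 109 (mod 114).

107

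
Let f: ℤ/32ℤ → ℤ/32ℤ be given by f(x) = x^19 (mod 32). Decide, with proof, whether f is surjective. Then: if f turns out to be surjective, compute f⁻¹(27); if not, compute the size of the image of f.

17

f(0) = 0^19 = 0.
f(2): Repeated squaring mod 32: 2^1 ≡ 2, 2^2 ≡ 2² = 4, 2^4 ≡ 4² = 16, 2^8 ≡ 16² = 256 ≡ 0, 2^16 ≡ 0² = 0. Since 19 = 16 + 2 + 1, 2^19 ≡ 0·4·2: 0·4 = 0, then 0·2 = 0. So 2^19 ≡ 0 (mod 32).
So f(0) = f(2) = 0 while 0 ≠ 2, hence f is not injective.
A non-injective map from the 32-element set ℤ/32ℤ to itself takes at most 31 distinct values, so it cannot be surjective. Thus f is not surjective.
Since f is not surjective, we determine |image(f)|. Computing x^19 mod 32 for each x (by repeated squaring, reducing mod 32 at every step), the values f(0), f(1), …, f(31) are: 0, 1, 0, 27, 0, 29, 0, 23, 0, 25, 0, 19, 0, 21, 0, 15, 0, 17, 0, 11, 0, 13, 0, 7, 0, 9, 0, 3, 0, 5, 0, 31.
The distinct values are {0, 1, 3, 5, 7, 9, 11, 13, 15, 17, 19, 21, 23, 25, 27, 29, 31}; there are 17 of them.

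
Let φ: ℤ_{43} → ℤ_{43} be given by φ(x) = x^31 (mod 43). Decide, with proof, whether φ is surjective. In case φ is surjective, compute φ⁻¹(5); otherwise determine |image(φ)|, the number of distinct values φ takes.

Since 43 is prime, the nonzero elements of ℤ_{43} form a cyclic group of order 42.
As gcd(31, 42) = 1, raising to the 31st power is a bijection on this group: if u^31 ≡ v^31 then (uv^{−1})^31 = 1, and the only element of order dividing gcd(31, 42) = 1 is 1, so u = v.
With φ(0) = 0 this makes φ injective on all of ℤ_{43}, hence bijective (finite equal-size domain and codomain). In particular φ is surjective.
Since φ is surjective, we find the preimage of 5. The inverse of x ↦ x^31 on (ℤ_{43})^× is x ↦ x^19, because 31·19 = 589 = 14·42 + 1 ≡ 1 (mod 42) and x^{42} = 1 for x ≠ 0 (Fermat). So φ⁻¹(5) = 5^19 mod 43.
Repeated squaring mod 43: 5^1 ≡ 5, 5^2 ≡ 5² = 25, 5^4 ≡ 25² = 625 ≡ 23, 5^8 ≡ 23² = 529 ≡ 13, 5^16 ≡ 13² = 169 ≡ 40. Since 19 = 16 + 2 + 1, 5^19 ≡ 40·25·5: 40·25 = 1000 ≡ 11, then 11·5 = 55 ≡ 12. So 5^19 ≡ 12 (mod 43).
Hence φ⁻¹(5) = 12.

12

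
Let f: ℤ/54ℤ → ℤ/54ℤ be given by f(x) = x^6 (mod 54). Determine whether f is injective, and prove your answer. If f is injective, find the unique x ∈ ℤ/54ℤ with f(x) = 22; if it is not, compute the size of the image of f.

8

f(0) = 0^6 = 0.
f(6): Repeated squaring mod 54: 6^1 ≡ 6, 6^2 ≡ 6² = 36, 6^4 ≡ 36² = 1296 ≡ 0. Since 6 = 4 + 2, 6^6 ≡ 0·36: 0·36 = 0. So 6^6 ≡ 0 (mod 54).
So f(0) = f(6) = 0 while 0 ≠ 6, so f is not injective.
Since f is not injective, we determine |image(f)|. Computing x^6 mod 54 for each x (by repeated squaring, reducing mod 54 at every step), the values f(0), f(1), …, f(53) are: 0, 1, 10, 27, 46, 19, 0, 37, 28, 27, 28, 37, 0, 19, 46, 27, 10, 1, 0, 1, 10, 27, 46, 19, 0, 37, 28, 27, 28, 37, 0, 19, 46, 27, 10, 1, 0, 1, 10, 27, 46, 19, 0, 37, 28, 27, 28, 37, 0, 19, 46, 27, 10, 1.
The distinct values are {0, 1, 10, 19, 27, 28, 37, 46}; there are 8 of them.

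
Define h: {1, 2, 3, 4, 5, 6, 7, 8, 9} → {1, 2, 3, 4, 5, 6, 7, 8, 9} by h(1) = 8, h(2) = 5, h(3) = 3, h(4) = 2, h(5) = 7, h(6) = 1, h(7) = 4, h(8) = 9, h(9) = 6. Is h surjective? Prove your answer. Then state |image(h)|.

9

Every element of the codomain has a preimage: 1 = h(6), 2 = h(4), 3 = h(3), 4 = h(7), 5 = h(2), 6 = h(9), 7 = h(5), 8 = h(1), 9 = h(8).
Therefore h is surjective.
The image of h is {1, 2, 3, 4, 5, 6, 7, 8, 9}, which has 9 elements.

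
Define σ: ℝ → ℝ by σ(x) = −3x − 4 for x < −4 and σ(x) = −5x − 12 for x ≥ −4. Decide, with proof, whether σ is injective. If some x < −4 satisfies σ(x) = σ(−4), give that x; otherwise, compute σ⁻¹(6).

-18/5

Both pieces are strictly decreasing (slopes −3 and −5), so each is injective on its own interval.
The left piece maps (−∞, −4) onto (8, ∞); the right piece maps [−4, ∞) onto (−∞, 8].
These images are disjoint, so no value is attained by both pieces. Thus σ is injective.
Because the two images are disjoint, no x < −4 has σ(x) = σ(−4), so we compute σ⁻¹(6): 6 lies in (−∞, 8], so solve −5x − 12 = 6: x = (6 + 12)/(−5) = −18/5.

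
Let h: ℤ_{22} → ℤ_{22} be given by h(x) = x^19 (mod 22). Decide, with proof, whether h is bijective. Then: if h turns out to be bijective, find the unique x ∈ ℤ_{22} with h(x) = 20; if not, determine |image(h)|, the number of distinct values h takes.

Computing x^19 mod 22 for each x (by repeated squaring, reducing mod 22 at every step), the values h(0), h(1), …, h(21) are: 0, 1, 6, 15, 14, 9, 2, 19, 18, 5, 10, 11, 12, 17, 4, 3, 20, 13, 8, 7, 16, 21.
Every element of ℤ_{22} appears exactly once in this list, so h is a bijection, and in particular bijective.
Since h is bijective, we read off the preimage of 20 from the same table: h(16) = 20, so h⁻¹(20) = 16.

16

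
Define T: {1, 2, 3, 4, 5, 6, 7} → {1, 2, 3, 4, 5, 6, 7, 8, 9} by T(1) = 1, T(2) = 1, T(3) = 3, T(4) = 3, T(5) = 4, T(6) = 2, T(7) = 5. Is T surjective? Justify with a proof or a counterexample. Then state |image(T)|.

No element maps to 6, so T is not surjective.
The image of T is {1, 2, 3, 4, 5}, which has 5 elements.

5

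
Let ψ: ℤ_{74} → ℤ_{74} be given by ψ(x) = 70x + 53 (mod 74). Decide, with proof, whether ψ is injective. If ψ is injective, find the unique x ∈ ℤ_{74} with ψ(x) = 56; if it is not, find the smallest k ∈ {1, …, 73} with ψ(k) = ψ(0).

By definition, ψ is injective if ψ(a) = ψ(b) implies a = b.
We have gcd(70, 74) = 2 > 1. Taking a = 0 and b = 37: ψ(0) = 53 and ψ(37) = 70·37 + 53 = 2643 ≡ 53 (mod 74).
So ψ(0) = ψ(37) while 0 ≠ 37, so ψ is not injective.
Since ψ is not injective, we find the least positive k with ψ(k) = ψ(0): this means 70k ≡ 0 (mod 74), i.e. 74 ∣ 70k. Since gcd(70, 74) = 2, dividing through by 2 this holds exactly when 37 ∣ 35k, and as gcd(35, 37) = 1, exactly when 37 ∣ k.
The smallest positive such k is 37.

37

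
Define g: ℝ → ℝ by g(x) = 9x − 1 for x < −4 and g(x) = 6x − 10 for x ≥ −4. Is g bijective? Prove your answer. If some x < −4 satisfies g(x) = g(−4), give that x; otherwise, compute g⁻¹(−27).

-17/6

Both pieces are strictly increasing (slopes 9 and 6), so each is injective on its own interval.
The left piece maps (−∞, −4) onto (−∞, −37); the right piece maps [−4, ∞) onto [−34, ∞).
The images leave a gap (−37 has no preimage), so g is not surjective, hence not bijective.
Because the two images are disjoint, no x < −4 has g(x) = g(−4), so we compute g⁻¹(−27): −27 lies in [−34, ∞), so solve 6x − 10 = −27: x = (−27 + 10)/6 = −17/6.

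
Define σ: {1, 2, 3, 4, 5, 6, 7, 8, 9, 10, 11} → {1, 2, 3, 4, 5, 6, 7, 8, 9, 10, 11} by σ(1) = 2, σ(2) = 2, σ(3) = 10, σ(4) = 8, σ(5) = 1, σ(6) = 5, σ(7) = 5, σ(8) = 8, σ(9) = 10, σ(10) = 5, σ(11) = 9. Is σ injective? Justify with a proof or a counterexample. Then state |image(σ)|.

σ(1) = 2 = σ(2) with 1 ≠ 2, so σ is not injective.
The image of σ is {1, 2, 5, 8, 9, 10}, which has 6 elements.

6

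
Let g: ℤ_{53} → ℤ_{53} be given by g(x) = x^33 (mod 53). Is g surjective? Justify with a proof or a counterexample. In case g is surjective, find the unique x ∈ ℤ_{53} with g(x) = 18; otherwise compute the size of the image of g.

Since 53 is prime, the nonzero elements of ℤ_{53} form a cyclic group of order 52.
As gcd(33, 52) = 1, raising to the 33rd power is a bijection on this group: if s^33 ≡ t^33 then (st^{−1})^33 = 1, and the only element of order dividing gcd(33, 52) = 1 is 1, so s = t.
With g(0) = 0 this makes g injective on all of ℤ_{53}, hence bijective (finite equal-size domain and codomain). In particular g is surjective.
Since g is surjective, we find the preimage of 18. The inverse of x ↦ x^33 on (ℤ_{53})^× is x ↦ x^41, because 33·41 = 1353 = 26·52 + 1 ≡ 1 (mod 52) and x^{52} = 1 for x ≠ 0 (Fermat). So g⁻¹(18) = 18^41 mod 53.
Repeated squaring mod 53: 18^1 ≡ 18, 18^2 ≡ 18² = 324 ≡ 6, 18^4 ≡ 6² = 36, 18^8 ≡ 36² = 1296 ≡ 24, 18^16 ≡ 24² = 576 ≡ 46, 18^32 ≡ 46² = 2116 ≡ 49. Since 41 = 32 + 8 + 1, 18^41 ≡ 49·24·18: 49·24 = 1176 ≡ 10, then 10·18 = 180 ≡ 21. So 18^41 ≡ 21 (mod 53).
Hence g⁻¹(18) = 21.

21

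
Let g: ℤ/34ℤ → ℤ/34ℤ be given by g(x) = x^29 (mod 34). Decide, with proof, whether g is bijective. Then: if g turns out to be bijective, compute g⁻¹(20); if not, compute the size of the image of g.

22

Computing x^29 mod 34 for each x (by repeated squaring, reducing mod 34 at every step), the values g(0), g(1), …, g(33) are: 0, 1, 32, 29, 4, 3, 10, 23, 26, 25, 28, 7, 14, 13, 22, 19, 16, 17, 18, 15, 12, 21, 20, 27, 6, 9, 8, 11, 24, 31, 30, 5, 2, 33.
Every element of ℤ/34ℤ appears exactly once in this list, so g is a bijection, and in particular bijective.
Since g is bijective, we read off the preimage of 20 from the same table: g(22) = 20, so g⁻¹(20) = 22.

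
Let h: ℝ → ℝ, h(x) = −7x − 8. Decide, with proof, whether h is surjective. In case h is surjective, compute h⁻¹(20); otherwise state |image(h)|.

For any y ∈ ℝ, x = (y + 8)/(−7) satisfies h(x) = y.
So h is surjective.
Since h is surjective, we compute h⁻¹(20) = (20 + 8)/(−7) = −4.

-4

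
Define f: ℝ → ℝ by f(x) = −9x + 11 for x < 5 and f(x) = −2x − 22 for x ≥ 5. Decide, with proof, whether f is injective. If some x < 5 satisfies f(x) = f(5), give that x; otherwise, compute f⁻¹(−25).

Both pieces are strictly decreasing (slopes −9 and −2), so each is injective on its own interval.
The left piece maps (−∞, 5) onto (−34, ∞); the right piece maps [5, ∞) onto (−∞, −32].
These images overlap. In particular f(5) = −32 (right piece), and solving −9x + 11 = −32 on the left piece gives x = 43/9 < 5.
So f(43/9) = f(5) with 43/9 ≠ 5, and f is not injective. This x = 43/9 is the requested value below 5.

43/9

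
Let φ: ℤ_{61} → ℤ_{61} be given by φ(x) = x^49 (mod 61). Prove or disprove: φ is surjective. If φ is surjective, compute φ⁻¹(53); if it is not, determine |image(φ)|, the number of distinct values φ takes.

23

Since 61 is prime, the nonzero elements of ℤ_{61} form a cyclic group of order 60.
As gcd(49, 60) = 1, raising to the 49th power is a bijection on this group: if s^49 ≡ t^49 then (st^{−1})^49 = 1, and the only element of order dividing gcd(49, 60) = 1 is 1, so s = t.
With φ(0) = 0 this makes φ injective on all of ℤ_{61}, hence bijective (finite equal-size domain and codomain). In particular φ is surjective.
Since φ is surjective, we find the preimage of 53. The inverse of x ↦ x^49 on (ℤ_{61})^× is x ↦ x^49, because 49·49 = 2401 = 40·60 + 1 ≡ 1 (mod 60) and x^{60} = 1 for x ≠ 0 (Fermat). So φ⁻¹(53) = 53^49 mod 61.
Repeated squaring mod 61: 53^1 ≡ 53, 53^2 ≡ 53² = 2809 ≡ 3, 53^4 ≡ 3² = 9, 53^8 ≡ 9² = 81 ≡ 20, 53^16 ≡ 20² = 400 ≡ 34, 53^32 ≡ 34² = 1156 ≡ 58. Since 49 = 32 + 16 + 1, 53^49 ≡ 58·34·53: 58·34 = 1972 ≡ 20, then 20·53 = 1060 ≡ 23. So 53^49 ≡ 23 (mod 61).
Hence φ⁻¹(53) = 23.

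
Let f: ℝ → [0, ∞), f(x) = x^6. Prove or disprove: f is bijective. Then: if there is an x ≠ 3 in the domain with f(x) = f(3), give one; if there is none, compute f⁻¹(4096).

f(3) = 729 = (−3)^6 = f(−3) (since 6 is even), with 3 ≠ −3. So f is not injective, hence not bijective.
For the follow-up, such an x exists: taking x = −3 ∈ ℝ gives f(−3) = 729 = f(3) with −3 ≠ 3.

-3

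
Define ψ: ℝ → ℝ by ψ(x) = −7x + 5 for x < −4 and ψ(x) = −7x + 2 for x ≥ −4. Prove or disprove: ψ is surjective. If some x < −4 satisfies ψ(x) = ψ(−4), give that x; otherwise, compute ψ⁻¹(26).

Both pieces are strictly decreasing (slopes −7 and −7), so each is injective on its own interval.
The left piece maps (−∞, −4) onto (33, ∞); the right piece maps [−4, ∞) onto (−∞, 30].
The union (33, ∞) ∪ (−∞, 30] omits the interval between 33 and 30; in particular 33 has no preimage. So ψ is not surjective.
Because the two images are disjoint, no x < −4 has ψ(x) = ψ(−4), so we compute ψ⁻¹(26): 26 lies in (−∞, 30], so solve −7x + 2 = 26: x = (26 − 2)/(−7) = −24/7.

-24/7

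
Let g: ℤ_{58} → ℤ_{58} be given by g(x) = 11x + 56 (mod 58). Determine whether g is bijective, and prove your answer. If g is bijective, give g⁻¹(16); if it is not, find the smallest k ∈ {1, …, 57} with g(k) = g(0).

28

Suppose g(u) = g(v) in ℤ_{58}. Then 11u + 56 ≡ 11v + 56 (mod 58), thus 11(u − v) ≡ 0 (mod 58).
Since gcd(11, 58) = 1, 11 is invertible modulo 58, so u − v ≡ 0 (mod 58), i.e. u = v.
We now compute 11⁻¹ mod 58 explicitly. Euclid's algorithm: 58 = 5·11 + 3, 11 = 3·3 + 2, 3 = 1·2 + 1; back-substituting gives 1 = 37·11 − 7·58, so 11⁻¹ ≡ 37 (mod 58).
Then y ↦ 37(y − 56) is a two-sided inverse to g, so every y ∈ ℤ_{58} has a preimage.
Hence g is bijective.
Since g is bijective, we find g⁻¹(16): we need 11x ≡ 16 − 56 ≡ 18 (mod 58). Using 11⁻¹ = 37: x ≡ 37·18 = 666 = 11·58 + 28, so x = 28.
Check: g(28) = 11·28 + 56 = 364 = 6·58 + 16 ≡ 16 (mod 58).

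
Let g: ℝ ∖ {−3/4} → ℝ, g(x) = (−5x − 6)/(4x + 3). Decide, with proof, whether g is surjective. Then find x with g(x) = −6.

-12/19

If g(x) = −5/4, cross-multiplying gives 4(−5x − 6) = −5(4x + 3), which simplifies to −24 = −15 — false.  So −5/4 has no preimage and g is not surjective.
Solving g(x) = −6: cross-multiplying gives −5x − 6 = −6(4x + 3), which rearranges to 19x = −12, so x = −12/19.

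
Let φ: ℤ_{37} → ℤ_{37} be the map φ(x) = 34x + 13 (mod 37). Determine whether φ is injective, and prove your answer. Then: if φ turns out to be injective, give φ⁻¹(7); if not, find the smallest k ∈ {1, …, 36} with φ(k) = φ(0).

Recall that φ is injective if φ(u) = φ(v) implies u = v.
Suppose φ(u) = φ(v) in ℤ_{37}. Then 34u + 13 ≡ 34v + 13 (mod 37), so 34(u − v) ≡ 0 (mod 37).
Since gcd(34, 37) = 1, 34 is invertible modulo 37, so u − v ≡ 0 (mod 37), i.e. u = v.
Therefore φ is injective.
We now compute 34⁻¹ mod 37 explicitly. Euclid's algorithm: 37 = 1·34 + 3, 34 = 11·3 + 1; back-substituting gives 1 = 12·34 − 11·37, so 34⁻¹ ≡ 12 (mod 37).
Since φ is injective, we find φ⁻¹(7): we need 34x ≡ 7 − 13 ≡ 31 (mod 37). Using 34⁻¹ = 12: x ≡ 12·31 = 372 = 10·37 + 2, so x = 2.
Check: φ(2) = 34·2 + 13 = 81 = 2·37 + 7 ≡ 7 (mod 37).

2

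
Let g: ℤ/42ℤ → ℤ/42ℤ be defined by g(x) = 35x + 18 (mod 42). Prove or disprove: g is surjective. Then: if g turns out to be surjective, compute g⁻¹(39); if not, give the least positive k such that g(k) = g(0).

Recall that g is surjective if every y in the codomain equals g(x) for some x in the domain.
Since gcd(35, 42) = 7, we have 35x ≡ 0 (mod 7) for all x, so g(x) ≡ 4 (mod 7).
But 0 ≢ 4 (mod 7), so 0 ∈ ℤ/42ℤ has no preimage. Therefore g is not surjective.
Since g is not surjective, we find the least positive k with g(k) = g(0): this means 35k ≡ 0 (mod 42), i.e. 42 ∣ 35k. Since gcd(35, 42) = 7, dividing through by 7 this holds exactly when 6 ∣ 5k, and as gcd(5, 6) = 1, exactly when 6 ∣ k.
The smallest positive such k is 6.

6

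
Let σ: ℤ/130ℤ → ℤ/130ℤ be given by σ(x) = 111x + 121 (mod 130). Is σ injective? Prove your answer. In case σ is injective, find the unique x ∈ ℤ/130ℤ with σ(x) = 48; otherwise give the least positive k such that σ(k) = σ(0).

If σ(u) = σ(v), then 111u ≡ 111v (mod 130). Because gcd(111, 130) = 1, we may cancel 111 to get u ≡ v (mod 130).
Hence σ is injective.
We now compute 111⁻¹ mod 130 explicitly. Euclid's algorithm: 130 = 1·111 + 19, 111 = 5·19 + 16, 19 = 1·16 + 3, 16 = 5·3 + 1; back-substituting gives 1 = 41·111 − 35·130, so 111⁻¹ ≡ 41 (mod 130).
Since σ is injective, we compute σ⁻¹(48): solve 111x + 121 ≡ 48 (mod 130), i.e. 111x ≡ 57 (mod 130).
Multiplying by 111⁻¹ = 41 gives x ≡ 41·57 = 2337 = 17·130 + 127 ≡ 127 (mod 130).
Check: σ(127) = 111·127 + 121 = 14218 = 109·130 + 48 ≡ 48 (mod 130).

127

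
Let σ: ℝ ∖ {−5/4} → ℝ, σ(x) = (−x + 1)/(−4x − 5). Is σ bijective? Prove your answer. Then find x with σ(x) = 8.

-41/31

If σ(x) = 1/4, cross-multiplying gives −4(−x + 1) = −1(−4x − 5), which simplifies to −4 = 5 — false.  So 1/4 has no preimage and σ is not surjective.
Therefore σ is not bijective.
Solving σ(x) = 8: cross-multiplying gives −x + 1 = 8(−4x − 5), which rearranges to 31x = −41, so x = −41/31.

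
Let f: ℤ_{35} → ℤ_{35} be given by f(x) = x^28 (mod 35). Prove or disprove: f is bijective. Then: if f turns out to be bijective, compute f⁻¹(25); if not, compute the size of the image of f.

8

f(3): Repeated squaring mod 35: 3^1 ≡ 3, 3^2 ≡ 3² = 9, 3^4 ≡ 9² = 81 ≡ 11, 3^8 ≡ 11² = 121 ≡ 16, 3^16 ≡ 16² = 256 ≡ 11. Since 28 = 16 + 8 + 4, 3^28 ≡ 11·16·11: 11·16 = 176 ≡ 1, then 1·11 = 11. So 3^28 ≡ 11 (mod 35).
f(4): Repeated squaring mod 35: 4^1 ≡ 4, 4^2 ≡ 4² = 16, 4^4 ≡ 16² = 256 ≡ 11, 4^8 ≡ 11² = 121 ≡ 16, 4^16 ≡ 16² = 256 ≡ 11. Since 28 = 16 + 8 + 4, 4^28 ≡ 11·16·11: 11·16 = 176 ≡ 1, then 1·11 = 11. So 4^28 ≡ 11 (mod 35).
So f(3) = f(4) = 11 while 3 ≠ 4, so f is not injective, hence not bijective.
Since f is not bijective, we determine |image(f)|. Computing x^28 mod 35 for each x (by repeated squaring, reducing mod 35 at every step), the values f(0), f(1), …, f(34) are: 0, 1, 16, 11, 11, 30, 1, 21, 1, 16, 25, 11, 16, 1, 21, 15, 16, 11, 11, 16, 15, 21, 1, 16, 11, 25, 16, 1, 21, 1, 30, 11, 11, 16, 1.
The distinct values are {0, 1, 11, 15, 16, 21, 25, 30}; there are 8 of them.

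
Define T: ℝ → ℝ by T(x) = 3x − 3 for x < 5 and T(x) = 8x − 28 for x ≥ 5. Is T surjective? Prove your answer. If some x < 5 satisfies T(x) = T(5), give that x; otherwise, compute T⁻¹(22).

Both pieces are strictly increasing (slopes 3 and 8), so each is injective on its own interval.
The left piece maps (−∞, 5) onto (−∞, 12); the right piece maps [5, ∞) onto [12, ∞).
These images together cover ℝ, so T is surjective.
Because the two images are disjoint, no x < 5 has T(x) = T(5), so we compute T⁻¹(22): 22 lies in [12, ∞), so solve 8x − 28 = 22: x = (22 + 28)/8 = 25/4.

25/4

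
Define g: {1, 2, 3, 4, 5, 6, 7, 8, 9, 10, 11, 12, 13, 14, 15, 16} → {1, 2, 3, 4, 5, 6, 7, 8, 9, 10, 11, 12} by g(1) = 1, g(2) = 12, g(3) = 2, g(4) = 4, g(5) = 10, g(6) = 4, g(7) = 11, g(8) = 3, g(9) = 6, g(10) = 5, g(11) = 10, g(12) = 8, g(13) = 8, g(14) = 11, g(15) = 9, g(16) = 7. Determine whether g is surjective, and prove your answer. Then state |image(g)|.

Every element of the codomain has a preimage: 1 = g(1), 2 = g(3), 3 = g(8), 4 = g(4), 5 = g(10), 6 = g(9), 7 = g(16), 8 = g(12), 9 = g(15), 10 = g(5), 11 = g(7), 12 = g(2).
Hence g is surjective.
The image of g is {1, 2, 3, 4, 5, 6, 7, 8, 9, 10, 11, 12}, which has 12 elements.

12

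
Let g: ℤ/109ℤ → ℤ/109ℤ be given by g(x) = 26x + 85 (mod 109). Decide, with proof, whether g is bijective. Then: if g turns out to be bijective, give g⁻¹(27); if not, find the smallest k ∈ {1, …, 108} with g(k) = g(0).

If g(a) = g(b), then 26a ≡ 26b (mod 109). Because gcd(26, 109) = 1, we may cancel 26 to get a ≡ b (mod 109).
We now compute 26⁻¹ mod 109 explicitly. Euclid's algorithm: 109 = 4·26 + 5, 26 = 5·5 + 1; back-substituting gives 1 = 21·26 − 5·109, so 26⁻¹ ≡ 21 (mod 109).
For any y ∈ ℤ/109ℤ, x = 21(y − 85) mod 109 satisfies g(x) = 26·21(y − 85) + 85 ≡ y (since 26·21 ≡ 1 mod 109). So every y has a preimage.
So g is bijective.
Since g is bijective, we compute g⁻¹(27): solve 26x + 85 ≡ 27 (mod 109), i.e. 26x ≡ 51 (mod 109).
Multiplying by 26⁻¹ = 21 gives x ≡ 21·51 = 1071 = 9·109 + 90 ≡ 90 (mod 109).
Check: g(90) = 26·90 + 85 = 2425 = 22·109 + 27 ≡ 27 (mod 109).

90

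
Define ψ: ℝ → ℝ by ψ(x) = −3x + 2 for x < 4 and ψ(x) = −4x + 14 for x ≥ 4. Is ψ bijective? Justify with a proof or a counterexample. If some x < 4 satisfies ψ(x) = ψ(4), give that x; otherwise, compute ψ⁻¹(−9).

4/3

Both pieces are strictly decreasing (slopes −3 and −4), so each is injective on its own interval.
The left piece maps (−∞, 4) onto (−10, ∞); the right piece maps [4, ∞) onto (−∞, −2].
These images overlap. In particular ψ(4) = −2 (right piece), and solving −3x + 2 = −2 on the left piece gives x = 4/3 < 4.
So ψ(4/3) = ψ(4) with 4/3 ≠ 4, and ψ is not injective, hence not bijective. This x = 4/3 is the requested value below 4.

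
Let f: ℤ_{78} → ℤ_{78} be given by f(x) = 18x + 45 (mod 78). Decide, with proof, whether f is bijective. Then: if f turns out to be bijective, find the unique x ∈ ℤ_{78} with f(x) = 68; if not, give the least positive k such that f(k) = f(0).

13

Recall that injectivity means: for all s, t in the domain, f(s) = f(t) implies s = t.
We have gcd(18, 78) = 6 > 1. Taking s = 0 and t = 13: f(0) = 45 and f(13) = 18·13 + 45 = 279 ≡ 45 (mod 78).
So f(0) = f(13) while 0 ≠ 13, therefore f is not injective, hence not bijective.
Since f is not bijective, we find the least positive k with f(k) = f(0): this means 18k ≡ 0 (mod 78), i.e. 78 ∣ 18k. Since gcd(18, 78) = 6, dividing through by 6 this holds exactly when 13 ∣ 3k, and as gcd(3, 13) = 1, exactly when 13 ∣ k.
The smallest positive such k is 13.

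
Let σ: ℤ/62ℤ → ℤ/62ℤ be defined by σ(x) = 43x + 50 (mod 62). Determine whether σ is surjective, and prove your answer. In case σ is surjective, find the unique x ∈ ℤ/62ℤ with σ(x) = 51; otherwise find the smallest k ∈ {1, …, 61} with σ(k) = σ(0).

13

Recall that σ is surjective if every y in the codomain equals σ(x) for some x in the domain.
Since gcd(43, 62) = 1, 43 is invertible modulo 62. Euclid's algorithm: 62 = 1·43 + 19, 43 = 2·19 + 5, 19 = 3·5 + 4, 5 = 1·4 + 1; back-substituting gives 1 = 13·43 − 9·62, so 43⁻¹ ≡ 13 (mod 62).
Then y ↦ 13(y − 50) is a two-sided inverse to σ, so every y ∈ ℤ/62ℤ has a preimage.
Therefore σ is surjective.
Since σ is surjective, we find σ⁻¹(51): we need 43x ≡ 51 − 50 ≡ 1 (mod 62). Using 43⁻¹ = 13: x ≡ 13·1 = 13, so x = 13.
Check: σ(13) = 43·13 + 50 = 609 = 9·62 + 51 ≡ 51 (mod 62).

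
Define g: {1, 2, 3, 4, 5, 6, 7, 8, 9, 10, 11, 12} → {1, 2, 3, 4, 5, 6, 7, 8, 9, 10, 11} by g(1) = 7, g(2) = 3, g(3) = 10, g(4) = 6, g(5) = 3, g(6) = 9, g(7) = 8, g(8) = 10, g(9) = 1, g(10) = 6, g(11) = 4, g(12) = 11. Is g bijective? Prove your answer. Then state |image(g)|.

9

g(2) = 3 = g(5) with 2 ≠ 5, so g is not injective, hence not bijective.
The image of g is {1, 3, 4, 6, 7, 8, 9, 10, 11}, which has 9 elements.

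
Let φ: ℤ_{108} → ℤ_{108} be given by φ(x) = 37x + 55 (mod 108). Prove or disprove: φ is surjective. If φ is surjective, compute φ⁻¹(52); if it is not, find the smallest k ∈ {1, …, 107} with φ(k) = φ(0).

Recall: surjectivity means every element of the codomain has a preimage under φ.
Since gcd(37, 108) = 1, 37 is invertible modulo 108. Euclid's algorithm: 108 = 2·37 + 34, 37 = 1·34 + 3, 34 = 11·3 + 1; back-substituting gives 1 = 73·37 − 25·108, so 37⁻¹ ≡ 73 (mod 108).
Then y ↦ 73(y − 55) is a two-sided inverse to φ, so every y ∈ ℤ_{108} has a preimage.
Hence φ is surjective.
Since φ is surjective, we compute φ⁻¹(52): solve 37x + 55 ≡ 52 (mod 108), i.e. 37x ≡ 105 (mod 108).
Multiplying by 37⁻¹ = 73 gives x ≡ 73·105 = 7665 = 70·108 + 105 ≡ 105 (mod 108).
Check: φ(105) = 37·105 + 55 = 3940 = 36·108 + 52 ≡ 52 (mod 108).

105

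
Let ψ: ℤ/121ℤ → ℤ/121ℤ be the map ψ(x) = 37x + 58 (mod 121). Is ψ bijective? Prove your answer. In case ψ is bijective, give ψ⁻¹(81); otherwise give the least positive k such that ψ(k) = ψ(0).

102

By definition, injectivity means: for all u, v in the domain, ψ(u) = ψ(v) implies u = v.
Suppose ψ(u) = ψ(v) in ℤ/121ℤ. Then 37u + 58 ≡ 37v + 58 (mod 121), thus 37(u − v) ≡ 0 (mod 121).
Since gcd(37, 121) = 1, 37 is invertible modulo 121, hence u − v ≡ 0 (mod 121), i.e. u = v.
We now compute 37⁻¹ mod 121 explicitly. Euclid's algorithm: 121 = 3·37 + 10, 37 = 3·10 + 7, 10 = 1·7 + 3, 7 = 2·3 + 1; back-substituting gives 1 = 36·37 − 11·121, so 37⁻¹ ≡ 36 (mod 121).
Then y ↦ 36(y − 58) is a two-sided inverse to ψ, so every y ∈ ℤ/121ℤ has a preimage.
Hence ψ is bijective.
Since ψ is bijective, we compute ψ⁻¹(81): solve 37x + 58 ≡ 81 (mod 121), i.e. 37x ≡ 23 (mod 121).
Multiplying by 37⁻¹ = 36 gives x ≡ 36·23 = 828 = 6·121 + 102 ≡ 102 (mod 121).
Check: ψ(102) = 37·102 + 58 = 3832 = 31·121 + 81 ≡ 81 (mod 121).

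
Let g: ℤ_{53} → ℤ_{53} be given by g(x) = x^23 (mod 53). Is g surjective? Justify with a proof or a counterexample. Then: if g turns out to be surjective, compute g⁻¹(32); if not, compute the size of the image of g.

Since 53 is prime, the nonzero elements of ℤ_{53} form a cyclic group of order 52.
As gcd(23, 52) = 1, raising to the 23rd power is a bijection on this group: if a^23 ≡ b^23 then (ab^{−1})^23 = 1, and the only element of order dividing gcd(23, 52) = 1 is 1, so a = b.
With g(0) = 0 this makes g injective on all of ℤ_{53}, hence bijective (finite equal-size domain and codomain). In particular g is surjective.
Since g is surjective, we find the preimage of 32. The inverse of x ↦ x^23 on (ℤ_{53})^× is x ↦ x^43, because 23·43 = 989 = 19·52 + 1 ≡ 1 (mod 52) and x^{52} = 1 for x ≠ 0 (Fermat). So g⁻¹(32) = 32^43 mod 53.
Repeated squaring mod 53: 32^1 ≡ 32, 32^2 ≡ 32² = 1024 ≡ 17, 32^4 ≡ 17² = 289 ≡ 24, 32^8 ≡ 24² = 576 ≡ 46, 32^16 ≡ 46² = 2116 ≡ 49, 32^32 ≡ 49² = 2401 ≡ 16. Since 43 = 32 + 8 + 2 + 1, 32^43 ≡ 16·46·17·32: 16·46 = 736 ≡ 47, then 47·17 = 799 ≡ 4, then 4·32 = 128 ≡ 22. So 32^43 ≡ 22 (mod 53).
Hence g⁻¹(32) = 22.

22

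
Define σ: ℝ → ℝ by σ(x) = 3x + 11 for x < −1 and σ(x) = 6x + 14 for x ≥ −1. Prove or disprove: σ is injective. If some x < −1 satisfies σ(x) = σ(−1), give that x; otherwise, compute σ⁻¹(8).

-1

Both pieces are strictly increasing (slopes 3 and 6), so each is injective on its own interval.
The left piece maps (−∞, −1) onto (−∞, 8); the right piece maps [−1, ∞) onto [8, ∞).
These images are disjoint, so no value is attained by both pieces. Therefore σ is injective.
Because the two images are disjoint, no x < −1 has σ(x) = σ(−1), so we compute σ⁻¹(8): 8 lies in [8, ∞), so solve 6x + 14 = 8: x = (8 − 14)/6 = −1.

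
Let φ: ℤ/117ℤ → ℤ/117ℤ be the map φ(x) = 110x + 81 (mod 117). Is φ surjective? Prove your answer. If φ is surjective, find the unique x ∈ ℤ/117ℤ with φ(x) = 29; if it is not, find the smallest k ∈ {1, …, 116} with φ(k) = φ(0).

91

Since gcd(110, 117) = 1, 110 is invertible modulo 117. Euclid's algorithm: 117 = 1·110 + 7, 110 = 15·7 + 5, 7 = 1·5 + 2, 5 = 2·2 + 1; back-substituting gives 1 = 50·110 − 47·117, so 110⁻¹ ≡ 50 (mod 117).
For any y ∈ ℤ/117ℤ, x = 50(y − 81) mod 117 satisfies φ(x) = 110·50(y − 81) + 81 ≡ y (since 110·50 ≡ 1 mod 117). So every y has a preimage.
Thus φ is surjective.
Since φ is surjective, we find φ⁻¹(29): we need 110x ≡ 29 − 81 ≡ 65 (mod 117). Using 110⁻¹ = 50: x ≡ 50·65 = 3250 = 27·117 + 91, so x = 91.
Check: φ(91) = 110·91 + 81 = 10091 = 86·117 + 29 ≡ 29 (mod 117).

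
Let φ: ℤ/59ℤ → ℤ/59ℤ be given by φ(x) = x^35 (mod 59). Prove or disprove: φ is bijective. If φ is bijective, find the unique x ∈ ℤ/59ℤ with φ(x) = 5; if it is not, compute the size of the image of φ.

57

Since 59 is prime, the nonzero elements of ℤ/59ℤ form a cyclic group of order 58.
As gcd(35, 58) = 1, raising to the 35th power is a bijection on this group: if x_1^35 ≡ x_2^35 then (x_1x_2^{−1})^35 = 1, and the only element of order dividing gcd(35, 58) = 1 is 1, so x_1 = x_2.
With φ(0) = 0 this makes φ injective on all of ℤ/59ℤ, hence bijective (finite equal-size domain and codomain). In particular φ is bijective.
Since φ is bijective, we find the preimage of 5. The inverse of x ↦ x^35 on (ℤ/59ℤ)^× is x ↦ x^5, because 35·5 = 175 = 3·58 + 1 ≡ 1 (mod 58) and x^{58} = 1 for x ≠ 0 (Fermat). So φ⁻¹(5) = 5^5 mod 59.
Repeated squaring mod 59: 5^1 ≡ 5, 5^2 ≡ 5² = 25, 5^4 ≡ 25² = 625 ≡ 35. Since 5 = 4 + 1, 5^5 ≡ 35·5: 35·5 = 175 ≡ 57. So 5^5 ≡ 57 (mod 59).
Hence φ⁻¹(5) = 57.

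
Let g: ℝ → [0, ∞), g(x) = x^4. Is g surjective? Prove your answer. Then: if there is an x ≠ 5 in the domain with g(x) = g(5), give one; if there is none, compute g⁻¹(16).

For any y ∈ [0, ∞), x = y^{1/4} ∈ ℝ satisfies x^4 = y, so g is surjective.
For the follow-up, such an x exists: taking x = −5 ∈ ℝ gives g(−5) = 625 = g(5) with −5 ≠ 5.

-5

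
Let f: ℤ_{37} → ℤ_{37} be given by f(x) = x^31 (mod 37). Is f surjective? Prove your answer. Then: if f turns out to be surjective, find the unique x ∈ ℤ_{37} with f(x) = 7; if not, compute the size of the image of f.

34

Since 37 is prime, the nonzero elements of ℤ_{37} form a cyclic group of order 36.
As gcd(31, 36) = 1, raising to the 31st power is a bijection on this group: if s^31 ≡ t^31 then (st^{−1})^31 = 1, and the only element of order dividing gcd(31, 36) = 1 is 1, so s = t.
With f(0) = 0 this makes f injective on all of ℤ_{37}, hence bijective (finite equal-size domain and codomain). In particular f is surjective.
Since f is surjective, we find the preimage of 7. The inverse of x ↦ x^31 on (ℤ_{37})^× is x ↦ x^7, because 31·7 = 217 = 6·36 + 1 ≡ 1 (mod 36) and x^{36} = 1 for x ≠ 0 (Fermat). So f⁻¹(7) = 7^7 mod 37.
Repeated squaring mod 37: 7^1 ≡ 7, 7^2 ≡ 7² = 49 ≡ 12, 7^4 ≡ 12² = 144 ≡ 33. Since 7 = 4 + 2 + 1, 7^7 ≡ 33·12·7: 33·12 = 396 ≡ 26, then 26·7 = 182 ≡ 34. So 7^7 ≡ 34 (mod 37).
Hence f⁻¹(7) = 34.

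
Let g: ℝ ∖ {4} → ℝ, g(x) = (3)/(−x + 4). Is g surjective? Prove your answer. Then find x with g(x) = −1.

7

If g(x) = 0, cross-multiplying gives −1(3) = 0(−x + 4), which simplifies to −3 = 0 — false.  So 0 has no preimage and g is not surjective.
Solving g(x) = −1: cross-multiplying gives 3 = −1(−x + 4), which rearranges to −1x = −7, so x = 7.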